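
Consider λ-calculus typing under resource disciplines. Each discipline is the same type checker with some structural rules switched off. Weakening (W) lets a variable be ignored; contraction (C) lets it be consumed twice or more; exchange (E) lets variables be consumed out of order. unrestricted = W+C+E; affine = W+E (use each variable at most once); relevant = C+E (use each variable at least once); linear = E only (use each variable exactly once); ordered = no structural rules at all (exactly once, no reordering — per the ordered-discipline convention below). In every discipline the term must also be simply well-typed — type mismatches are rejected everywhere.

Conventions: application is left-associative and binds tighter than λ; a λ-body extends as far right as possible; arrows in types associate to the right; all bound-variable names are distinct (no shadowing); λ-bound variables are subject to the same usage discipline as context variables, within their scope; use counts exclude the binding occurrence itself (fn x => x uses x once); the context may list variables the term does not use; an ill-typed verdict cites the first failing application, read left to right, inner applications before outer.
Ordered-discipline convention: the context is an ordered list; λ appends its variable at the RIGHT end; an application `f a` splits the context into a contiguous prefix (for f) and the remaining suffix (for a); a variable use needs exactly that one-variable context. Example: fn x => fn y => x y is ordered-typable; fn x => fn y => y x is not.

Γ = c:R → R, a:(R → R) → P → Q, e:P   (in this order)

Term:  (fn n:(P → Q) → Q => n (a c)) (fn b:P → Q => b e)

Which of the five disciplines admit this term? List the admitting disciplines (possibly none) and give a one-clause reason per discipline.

admitted by: linear, affine, relevant, unrestricted
counts: c: 1; a: 1; e: 1; n [bound]: 1; b [bound]: 1
left-to-right use order: n, a, c, b, e
typing: well-typed at Q
ordered ✗ (use order n, a, c, b, e needs exchange)
linear ✓ (single use per variable (c, a, e, n, b))
affine ✓ (no duplicate uses among c, a, e, n, b)
relevant ✓ (c, a, e, n, b: all used, weakening unneeded)
unrestricted ✓ (well-typed at Q; no restrictions here)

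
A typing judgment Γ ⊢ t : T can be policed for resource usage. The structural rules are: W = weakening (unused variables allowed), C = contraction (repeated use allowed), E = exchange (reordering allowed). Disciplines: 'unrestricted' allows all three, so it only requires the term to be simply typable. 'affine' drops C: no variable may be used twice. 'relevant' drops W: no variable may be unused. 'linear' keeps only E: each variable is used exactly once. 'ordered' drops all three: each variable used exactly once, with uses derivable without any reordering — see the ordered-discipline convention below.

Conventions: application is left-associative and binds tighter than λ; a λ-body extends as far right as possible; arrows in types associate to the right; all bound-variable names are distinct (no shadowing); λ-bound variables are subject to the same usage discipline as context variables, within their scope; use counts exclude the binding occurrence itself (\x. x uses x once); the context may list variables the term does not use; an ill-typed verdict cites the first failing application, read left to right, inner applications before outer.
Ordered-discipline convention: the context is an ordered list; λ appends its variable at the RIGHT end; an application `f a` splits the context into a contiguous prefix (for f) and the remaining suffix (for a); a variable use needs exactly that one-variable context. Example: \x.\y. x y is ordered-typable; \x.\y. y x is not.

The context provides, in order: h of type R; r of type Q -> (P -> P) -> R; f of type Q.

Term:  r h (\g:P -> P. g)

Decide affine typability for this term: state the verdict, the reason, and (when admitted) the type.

no — not simply typable
usage: h ×1; r ×1; f ×0; g (bound) ×1
uses in reading order: r, h, g
typing: ill-typed: an application expects Q but receives R
summary: ordered ✗ · linear ✗ · affine ✗ · relevant ✗ · unrestricted ✗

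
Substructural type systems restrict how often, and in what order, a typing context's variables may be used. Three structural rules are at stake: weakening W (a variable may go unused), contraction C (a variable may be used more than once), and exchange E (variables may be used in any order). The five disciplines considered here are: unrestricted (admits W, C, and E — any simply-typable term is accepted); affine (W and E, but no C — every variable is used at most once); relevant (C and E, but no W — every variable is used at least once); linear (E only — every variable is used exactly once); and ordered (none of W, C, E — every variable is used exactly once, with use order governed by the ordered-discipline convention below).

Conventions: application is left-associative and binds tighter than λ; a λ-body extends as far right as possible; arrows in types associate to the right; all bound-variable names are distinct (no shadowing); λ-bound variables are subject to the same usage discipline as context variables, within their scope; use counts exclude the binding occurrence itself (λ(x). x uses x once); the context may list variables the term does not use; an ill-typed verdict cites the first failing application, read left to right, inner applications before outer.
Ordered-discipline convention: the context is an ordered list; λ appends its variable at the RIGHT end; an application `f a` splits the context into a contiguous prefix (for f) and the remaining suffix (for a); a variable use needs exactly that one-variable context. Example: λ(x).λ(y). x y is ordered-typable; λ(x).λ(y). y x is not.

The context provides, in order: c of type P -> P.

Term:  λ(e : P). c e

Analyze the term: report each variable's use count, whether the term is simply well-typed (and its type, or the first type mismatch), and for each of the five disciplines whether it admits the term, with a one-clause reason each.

use counts: c: 1×, e (λ-bound): 1×
order of uses: c, e
typing: the term checks, with type P -> P
ordered: ✓ — c, e once each; derivable with no W/C/E
linear: ✓ — single use per variable (c, e)
affine: ✓ — no duplicate uses among c, e
relevant: ✓ — at least one use each (c, e)
unrestricted: ✓ — well-typed at P -> P; no restrictions here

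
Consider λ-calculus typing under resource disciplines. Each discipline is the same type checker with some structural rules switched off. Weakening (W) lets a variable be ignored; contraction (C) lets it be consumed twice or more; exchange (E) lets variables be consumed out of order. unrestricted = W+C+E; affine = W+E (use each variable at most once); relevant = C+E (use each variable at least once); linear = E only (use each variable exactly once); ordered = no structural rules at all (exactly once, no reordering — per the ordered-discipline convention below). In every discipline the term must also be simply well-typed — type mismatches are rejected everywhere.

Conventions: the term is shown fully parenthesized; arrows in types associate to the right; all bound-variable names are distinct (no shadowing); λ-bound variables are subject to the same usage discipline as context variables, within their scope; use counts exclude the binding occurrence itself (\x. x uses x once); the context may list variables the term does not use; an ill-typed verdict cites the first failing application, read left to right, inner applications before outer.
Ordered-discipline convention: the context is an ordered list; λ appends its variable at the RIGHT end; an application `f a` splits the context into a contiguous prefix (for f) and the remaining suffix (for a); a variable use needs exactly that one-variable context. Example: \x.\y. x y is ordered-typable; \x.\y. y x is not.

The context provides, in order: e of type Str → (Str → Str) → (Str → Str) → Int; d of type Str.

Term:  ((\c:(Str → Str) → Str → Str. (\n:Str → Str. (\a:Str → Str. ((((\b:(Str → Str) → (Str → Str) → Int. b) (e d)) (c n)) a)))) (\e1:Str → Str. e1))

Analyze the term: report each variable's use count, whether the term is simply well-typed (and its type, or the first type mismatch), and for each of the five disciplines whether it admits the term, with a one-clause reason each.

counts: e: 1×, d: 1×, c (λ-bound): 1×, n (λ-bound): 1×, a (λ-bound): 1×, b (λ-bound): 1×, e1 (λ-bound): 1×
order of uses: b, e, d, c, n, a, e1
typing: well-typed at (Str → Str) → (Str → Str) → Int
ordered: ✓ — e, d, c, n, a, b, e1: once each, no exchange needed
linear: ✓ — e, d, c, n, a, b, e1: one use apiece
affine: ✓ — e, d, c, n, a, b, e1: no repeats, contraction unneeded
relevant: ✓ — e, d, c, n, a, b, e1: all used, weakening unneeded
unrestricted: ✓ — simply typable at (Str → Str) → (Str → Str) → Int; W, C, E all held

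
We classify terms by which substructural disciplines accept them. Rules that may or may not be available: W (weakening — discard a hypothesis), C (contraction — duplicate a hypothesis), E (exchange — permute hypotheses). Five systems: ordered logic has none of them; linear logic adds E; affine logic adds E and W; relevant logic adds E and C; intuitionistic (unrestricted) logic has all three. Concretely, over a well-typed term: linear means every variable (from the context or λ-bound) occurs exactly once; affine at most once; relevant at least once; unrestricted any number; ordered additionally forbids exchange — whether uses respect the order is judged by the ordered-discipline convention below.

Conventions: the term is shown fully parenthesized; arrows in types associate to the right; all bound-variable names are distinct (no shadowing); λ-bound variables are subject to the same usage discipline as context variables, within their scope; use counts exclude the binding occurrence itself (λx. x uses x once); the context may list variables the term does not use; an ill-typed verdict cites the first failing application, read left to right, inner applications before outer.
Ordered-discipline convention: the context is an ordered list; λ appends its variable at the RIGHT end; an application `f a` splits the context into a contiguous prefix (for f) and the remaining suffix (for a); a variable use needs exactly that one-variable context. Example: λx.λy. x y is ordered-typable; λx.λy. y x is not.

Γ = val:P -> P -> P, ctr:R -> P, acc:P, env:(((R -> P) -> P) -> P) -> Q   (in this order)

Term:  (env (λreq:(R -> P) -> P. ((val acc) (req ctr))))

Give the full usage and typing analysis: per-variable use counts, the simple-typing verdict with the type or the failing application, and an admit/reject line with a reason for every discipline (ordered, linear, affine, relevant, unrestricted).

usage: val: 1×; ctr: 1×; acc: 1×; env: 1×; req (bound): 1×
use order (left to right): env, val, acc, req, ctr
typing: the term checks, with type Q
ordered: ✗, no contiguous prefix/suffix split fits env, val, acc, req, ctr
linear: ✓, single use per variable (val, ctr, acc, env, req)
affine: ✓, at most one use each (val, ctr, acc, env, req)
relevant: ✓, none of val, ctr, acc, env, req goes unused
unrestricted: ✓, well-typed at Q; no restrictions here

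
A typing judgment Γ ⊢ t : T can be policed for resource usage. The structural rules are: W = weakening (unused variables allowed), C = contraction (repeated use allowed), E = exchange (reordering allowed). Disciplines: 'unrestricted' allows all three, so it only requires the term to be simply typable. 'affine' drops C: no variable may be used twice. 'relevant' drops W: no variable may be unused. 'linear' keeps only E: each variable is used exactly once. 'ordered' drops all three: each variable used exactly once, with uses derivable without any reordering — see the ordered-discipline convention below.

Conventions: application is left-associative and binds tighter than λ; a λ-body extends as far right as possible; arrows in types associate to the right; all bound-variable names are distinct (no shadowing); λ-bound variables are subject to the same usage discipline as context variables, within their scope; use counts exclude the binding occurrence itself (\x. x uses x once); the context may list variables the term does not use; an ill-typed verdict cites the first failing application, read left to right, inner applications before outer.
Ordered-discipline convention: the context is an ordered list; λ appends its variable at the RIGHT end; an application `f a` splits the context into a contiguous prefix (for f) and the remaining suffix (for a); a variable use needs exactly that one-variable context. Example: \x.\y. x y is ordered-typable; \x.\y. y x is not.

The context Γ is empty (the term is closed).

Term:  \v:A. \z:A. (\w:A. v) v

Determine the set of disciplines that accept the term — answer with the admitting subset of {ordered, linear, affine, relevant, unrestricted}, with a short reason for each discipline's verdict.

accepted by: unrestricted
usage: v [bound]=2; z [bound]=0; w [bound]=0
order of uses: v, v
typing: ✓ — A -> A -> A
ordered: ✗ — needs contraction — v ×2; unused: z, w — weakening required
linear: ✗ — needs contraction — v ×2; unused: z, w — weakening required
affine: ✗ — needs contraction — v ×2
relevant: ✗ — unused: z, w — weakening required
unrestricted: ✓ — typability at A -> A -> A is all that's needed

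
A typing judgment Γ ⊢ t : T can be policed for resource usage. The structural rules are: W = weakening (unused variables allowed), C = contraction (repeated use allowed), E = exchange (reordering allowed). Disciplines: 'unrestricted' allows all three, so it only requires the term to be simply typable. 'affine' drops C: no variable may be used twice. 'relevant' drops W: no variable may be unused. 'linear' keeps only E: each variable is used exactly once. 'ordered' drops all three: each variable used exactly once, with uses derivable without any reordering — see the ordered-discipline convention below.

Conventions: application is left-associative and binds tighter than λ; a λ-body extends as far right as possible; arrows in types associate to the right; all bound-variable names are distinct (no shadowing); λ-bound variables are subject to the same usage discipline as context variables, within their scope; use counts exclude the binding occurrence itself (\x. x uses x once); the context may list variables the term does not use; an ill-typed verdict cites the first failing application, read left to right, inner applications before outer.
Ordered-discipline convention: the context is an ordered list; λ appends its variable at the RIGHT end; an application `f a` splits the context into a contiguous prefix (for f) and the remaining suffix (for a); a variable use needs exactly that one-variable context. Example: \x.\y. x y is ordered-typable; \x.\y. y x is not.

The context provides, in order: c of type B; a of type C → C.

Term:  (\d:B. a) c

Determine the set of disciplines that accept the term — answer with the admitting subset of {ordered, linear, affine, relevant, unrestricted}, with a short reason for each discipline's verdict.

admitted by: affine, unrestricted
counts: c=1; a=1; d (bound)=0
left-to-right use order: a, c
typing: well-typed — term : C → C
ordered: ✗, d left unused
linear: ✗, d left unused
affine: ✓, c, a, d: no repeats, contraction unneeded
relevant: ✗, d left unused
unrestricted: ✓, type-checks (C → C) and nothing is barred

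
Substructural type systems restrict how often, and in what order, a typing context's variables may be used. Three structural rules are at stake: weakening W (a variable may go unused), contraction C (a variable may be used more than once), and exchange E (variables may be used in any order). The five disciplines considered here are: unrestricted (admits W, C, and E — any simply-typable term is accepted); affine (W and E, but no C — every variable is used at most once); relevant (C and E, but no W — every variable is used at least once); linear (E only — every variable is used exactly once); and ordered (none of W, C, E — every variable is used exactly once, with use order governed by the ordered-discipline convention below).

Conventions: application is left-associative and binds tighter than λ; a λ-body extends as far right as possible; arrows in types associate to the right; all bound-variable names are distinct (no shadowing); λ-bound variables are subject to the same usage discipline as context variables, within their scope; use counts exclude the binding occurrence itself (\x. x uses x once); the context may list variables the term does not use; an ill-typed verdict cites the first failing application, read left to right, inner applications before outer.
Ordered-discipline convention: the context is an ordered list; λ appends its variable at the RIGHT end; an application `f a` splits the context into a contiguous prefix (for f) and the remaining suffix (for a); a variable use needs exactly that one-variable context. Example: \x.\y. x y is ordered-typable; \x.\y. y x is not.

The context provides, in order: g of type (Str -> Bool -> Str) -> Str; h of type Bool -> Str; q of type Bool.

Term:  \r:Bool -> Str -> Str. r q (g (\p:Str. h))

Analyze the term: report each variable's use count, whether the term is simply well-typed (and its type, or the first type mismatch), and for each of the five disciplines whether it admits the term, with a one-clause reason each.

counts: g: 1; h: 1; q: 1; r (bound): 1; p (bound): 0
order of uses: r, q, g, h
typing: well-typed — term : (Bool -> Str -> Str) -> Str
ordered: ✗, p left unused
linear: ✗, p left unused
affine: ✓, g, h, q, r, p: no repeats, contraction unneeded
relevant: ✗, p left unused
unrestricted: ✓, typability at (Bool -> Str -> Str) -> Str is all that's needed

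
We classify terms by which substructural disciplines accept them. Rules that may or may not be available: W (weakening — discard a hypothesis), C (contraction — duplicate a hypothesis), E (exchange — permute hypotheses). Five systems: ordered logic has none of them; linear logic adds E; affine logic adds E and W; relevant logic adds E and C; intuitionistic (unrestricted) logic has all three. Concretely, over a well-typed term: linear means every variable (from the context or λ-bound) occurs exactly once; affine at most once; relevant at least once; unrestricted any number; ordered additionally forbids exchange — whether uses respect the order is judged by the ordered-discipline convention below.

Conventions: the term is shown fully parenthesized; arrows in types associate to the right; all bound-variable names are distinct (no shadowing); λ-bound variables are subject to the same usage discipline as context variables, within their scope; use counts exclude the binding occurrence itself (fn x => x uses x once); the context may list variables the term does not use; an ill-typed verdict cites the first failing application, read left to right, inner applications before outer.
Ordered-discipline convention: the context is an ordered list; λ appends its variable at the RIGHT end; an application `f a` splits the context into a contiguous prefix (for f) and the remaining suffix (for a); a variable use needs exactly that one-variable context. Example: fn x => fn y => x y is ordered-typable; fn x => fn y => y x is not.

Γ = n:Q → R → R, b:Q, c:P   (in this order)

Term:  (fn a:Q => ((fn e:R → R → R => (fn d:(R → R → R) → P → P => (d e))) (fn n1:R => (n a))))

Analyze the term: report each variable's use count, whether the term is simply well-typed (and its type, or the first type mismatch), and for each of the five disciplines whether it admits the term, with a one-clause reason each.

usage: n: 1, b: 0, c: 0, a (λ-bound): 1, e (λ-bound): 1, d (λ-bound): 1, n1 (λ-bound): 0
left-to-right use order: d, e, n, a
typing: ✓ — Q → ((R → R → R) → P → P) → P → P
ordered: ✗, b, c, n1 never used (weakening)
linear: ✗, b, c, n1 never used (weakening)
affine: ✓, none of n, b, c, a, e, d, n1 used more than once
relevant: ✗, b, c, n1 never used (weakening)
unrestricted: ✓, simply typable at Q → ((R → R → R) → P → P) → P → P; W, C, E all held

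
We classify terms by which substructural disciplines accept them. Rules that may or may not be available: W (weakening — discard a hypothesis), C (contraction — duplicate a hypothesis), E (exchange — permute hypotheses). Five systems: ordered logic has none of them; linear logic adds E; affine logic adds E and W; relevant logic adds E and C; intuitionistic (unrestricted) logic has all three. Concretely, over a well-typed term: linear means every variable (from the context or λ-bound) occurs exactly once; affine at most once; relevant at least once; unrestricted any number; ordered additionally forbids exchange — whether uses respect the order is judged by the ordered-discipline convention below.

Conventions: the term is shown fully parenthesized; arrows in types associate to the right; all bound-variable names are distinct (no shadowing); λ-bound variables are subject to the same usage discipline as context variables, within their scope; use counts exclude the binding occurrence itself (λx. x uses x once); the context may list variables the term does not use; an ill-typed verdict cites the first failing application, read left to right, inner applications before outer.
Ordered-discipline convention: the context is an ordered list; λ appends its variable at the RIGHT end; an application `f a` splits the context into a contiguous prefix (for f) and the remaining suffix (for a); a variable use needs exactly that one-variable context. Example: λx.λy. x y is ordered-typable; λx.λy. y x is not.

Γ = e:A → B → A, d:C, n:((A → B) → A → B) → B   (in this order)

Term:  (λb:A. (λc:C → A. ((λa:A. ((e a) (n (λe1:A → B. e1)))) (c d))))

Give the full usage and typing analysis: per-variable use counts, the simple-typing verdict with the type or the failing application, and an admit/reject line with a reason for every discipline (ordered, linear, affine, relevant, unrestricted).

counts: e: 1×, d: 1×, n: 1×, b (λ-bound): 0×, c (λ-bound): 1×, a (λ-bound): 1×, e1 (λ-bound): 1×
order of uses: e, a, n, e1, c, d
typing: ✓ — A → (C → A) → A
ordered: ✗ — unused: b — weakening required
linear: ✗ — unused: b — weakening required
affine: ✓ — e, d, n, b, c, a, e1: no repeats, contraction unneeded
relevant: ✗ — unused: b — weakening required
unrestricted: ✓ — well-typed at A → (C → A) → A; no restrictions here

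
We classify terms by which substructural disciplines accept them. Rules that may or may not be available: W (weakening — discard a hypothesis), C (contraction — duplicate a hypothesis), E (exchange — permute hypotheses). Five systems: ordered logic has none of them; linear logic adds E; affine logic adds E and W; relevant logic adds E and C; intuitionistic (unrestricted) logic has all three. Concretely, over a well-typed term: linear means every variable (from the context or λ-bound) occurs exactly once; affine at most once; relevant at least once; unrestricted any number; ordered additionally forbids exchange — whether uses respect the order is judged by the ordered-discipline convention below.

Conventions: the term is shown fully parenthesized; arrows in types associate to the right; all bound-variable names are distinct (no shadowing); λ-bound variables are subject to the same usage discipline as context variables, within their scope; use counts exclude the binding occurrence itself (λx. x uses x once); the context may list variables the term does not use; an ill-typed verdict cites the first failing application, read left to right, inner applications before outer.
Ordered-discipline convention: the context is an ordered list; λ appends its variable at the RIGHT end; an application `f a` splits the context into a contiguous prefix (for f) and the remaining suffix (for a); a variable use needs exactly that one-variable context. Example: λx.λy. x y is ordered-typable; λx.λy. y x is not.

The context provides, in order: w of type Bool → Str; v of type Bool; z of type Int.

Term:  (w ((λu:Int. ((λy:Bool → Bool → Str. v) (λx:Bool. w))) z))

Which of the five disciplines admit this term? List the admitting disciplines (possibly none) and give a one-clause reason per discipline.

admitted by: unrestricted
use counts: w=2, v=1, z=1, u (λ-bound)=0, y (λ-bound)=0, x (λ-bound)=0
left-to-right use order: w, v, w, z
typing: the term checks, with type Str
ordered ✗ (needs contraction — w ×2; unused: u, y, x — weakening required)
linear ✗ (needs contraction — w ×2; unused: u, y, x — weakening required)
affine ✗ (needs contraction — w ×2)
relevant ✗ (unused: u, y, x — weakening required)
unrestricted ✓ (typability at Str is all that's needed)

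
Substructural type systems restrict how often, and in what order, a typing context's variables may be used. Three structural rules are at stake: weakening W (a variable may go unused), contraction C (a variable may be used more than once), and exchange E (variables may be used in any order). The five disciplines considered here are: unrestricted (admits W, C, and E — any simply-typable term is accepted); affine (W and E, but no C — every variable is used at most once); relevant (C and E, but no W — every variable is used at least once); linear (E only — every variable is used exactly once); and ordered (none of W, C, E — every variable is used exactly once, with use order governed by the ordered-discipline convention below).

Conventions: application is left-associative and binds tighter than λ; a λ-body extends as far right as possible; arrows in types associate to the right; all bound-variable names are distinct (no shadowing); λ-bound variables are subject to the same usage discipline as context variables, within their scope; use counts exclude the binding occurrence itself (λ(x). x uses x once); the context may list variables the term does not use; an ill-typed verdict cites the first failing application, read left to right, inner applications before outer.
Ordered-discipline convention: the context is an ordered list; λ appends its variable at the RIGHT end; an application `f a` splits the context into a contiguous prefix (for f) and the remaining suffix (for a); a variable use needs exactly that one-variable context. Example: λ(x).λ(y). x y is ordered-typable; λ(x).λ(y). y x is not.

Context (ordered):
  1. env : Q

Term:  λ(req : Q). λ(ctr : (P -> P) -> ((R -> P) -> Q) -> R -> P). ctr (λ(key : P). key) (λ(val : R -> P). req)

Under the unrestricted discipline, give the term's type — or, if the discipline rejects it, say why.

term : Q -> ((P -> P) -> ((R -> P) -> Q) -> R -> P) -> R -> P
usage: env=0, req (λ-bound)=1, ctr (λ-bound)=1, key (λ-bound)=1, val (λ-bound)=0
left-to-right use order: ctr, key, req
typing: well-typed — term : Q -> ((P -> P) -> ((R -> P) -> Q) -> R -> P) -> R -> P
summary: ordered ✗ | linear ✗ | affine ✓ | relevant ✗ | unrestricted ✓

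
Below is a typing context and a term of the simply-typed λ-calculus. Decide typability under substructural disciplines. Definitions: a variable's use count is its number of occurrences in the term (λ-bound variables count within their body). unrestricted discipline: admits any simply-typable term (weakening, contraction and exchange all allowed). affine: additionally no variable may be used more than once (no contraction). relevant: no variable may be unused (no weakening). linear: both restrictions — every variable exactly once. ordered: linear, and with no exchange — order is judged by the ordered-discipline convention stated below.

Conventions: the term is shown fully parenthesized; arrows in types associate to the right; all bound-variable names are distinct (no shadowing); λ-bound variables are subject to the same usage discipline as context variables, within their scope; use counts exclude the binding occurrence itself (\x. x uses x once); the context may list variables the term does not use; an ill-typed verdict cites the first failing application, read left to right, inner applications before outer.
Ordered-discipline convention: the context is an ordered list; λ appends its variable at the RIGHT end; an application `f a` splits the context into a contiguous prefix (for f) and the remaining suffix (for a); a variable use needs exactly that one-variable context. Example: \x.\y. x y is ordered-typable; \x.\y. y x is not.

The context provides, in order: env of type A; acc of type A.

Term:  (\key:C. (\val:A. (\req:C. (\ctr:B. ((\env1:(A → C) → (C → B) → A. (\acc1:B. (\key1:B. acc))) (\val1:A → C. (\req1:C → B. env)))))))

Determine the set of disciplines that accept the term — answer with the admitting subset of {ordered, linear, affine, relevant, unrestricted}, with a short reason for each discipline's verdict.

admitted by: affine, unrestricted
usage: env: 1; acc: 1; key (λ-bound): 0; val (λ-bound): 0; req (λ-bound): 0; ctr (λ-bound): 0; env1 (λ-bound): 0; acc1 (λ-bound): 0; key1 (λ-bound): 0; val1 (λ-bound): 0; req1 (λ-bound): 0
left-to-right use order: acc, env
typing: well-typed at C → A → C → B → B → B → A
ordered: ✗, unused: key, val, req, ctr, env1, acc1, key1, val1, req1 — weakening required
linear: ✗, unused: key, val, req, ctr, env1, acc1, key1, val1, req1 — weakening required
affine: ✓, env, acc, key, val, req, ctr, env1, acc1, key1, val1, req1: no repeats, contraction unneeded
relevant: ✗, unused: key, val, req, ctr, env1, acc1, key1, val1, req1 — weakening required
unrestricted: ✓, well-typed at C → A → C → B → B → B → A; no restrictions here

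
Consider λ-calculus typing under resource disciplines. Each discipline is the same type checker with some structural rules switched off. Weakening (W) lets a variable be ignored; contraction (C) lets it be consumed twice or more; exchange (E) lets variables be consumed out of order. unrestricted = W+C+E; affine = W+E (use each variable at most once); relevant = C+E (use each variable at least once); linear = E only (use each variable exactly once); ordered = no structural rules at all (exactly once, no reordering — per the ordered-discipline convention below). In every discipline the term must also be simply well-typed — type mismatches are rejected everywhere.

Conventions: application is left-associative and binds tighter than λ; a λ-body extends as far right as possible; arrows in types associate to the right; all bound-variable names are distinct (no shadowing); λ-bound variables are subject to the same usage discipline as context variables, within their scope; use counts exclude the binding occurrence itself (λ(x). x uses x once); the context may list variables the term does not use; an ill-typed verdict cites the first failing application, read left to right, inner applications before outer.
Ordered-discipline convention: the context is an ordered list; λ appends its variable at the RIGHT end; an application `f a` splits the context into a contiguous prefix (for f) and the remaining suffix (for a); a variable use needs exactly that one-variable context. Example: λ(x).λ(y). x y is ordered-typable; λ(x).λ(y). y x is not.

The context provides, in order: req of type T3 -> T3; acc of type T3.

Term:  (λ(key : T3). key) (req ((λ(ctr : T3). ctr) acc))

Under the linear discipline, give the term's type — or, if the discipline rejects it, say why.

term : T3
usage: req ×1; acc ×1; key (λ-bound) ×1; ctr (λ-bound) ×1
uses in reading order: key, req, ctr, acc
typing: well-typed — term : T3
per-discipline verdicts: ordered ✓ · linear ✓ · affine ✓ · relevant ✓ · unrestricted ✓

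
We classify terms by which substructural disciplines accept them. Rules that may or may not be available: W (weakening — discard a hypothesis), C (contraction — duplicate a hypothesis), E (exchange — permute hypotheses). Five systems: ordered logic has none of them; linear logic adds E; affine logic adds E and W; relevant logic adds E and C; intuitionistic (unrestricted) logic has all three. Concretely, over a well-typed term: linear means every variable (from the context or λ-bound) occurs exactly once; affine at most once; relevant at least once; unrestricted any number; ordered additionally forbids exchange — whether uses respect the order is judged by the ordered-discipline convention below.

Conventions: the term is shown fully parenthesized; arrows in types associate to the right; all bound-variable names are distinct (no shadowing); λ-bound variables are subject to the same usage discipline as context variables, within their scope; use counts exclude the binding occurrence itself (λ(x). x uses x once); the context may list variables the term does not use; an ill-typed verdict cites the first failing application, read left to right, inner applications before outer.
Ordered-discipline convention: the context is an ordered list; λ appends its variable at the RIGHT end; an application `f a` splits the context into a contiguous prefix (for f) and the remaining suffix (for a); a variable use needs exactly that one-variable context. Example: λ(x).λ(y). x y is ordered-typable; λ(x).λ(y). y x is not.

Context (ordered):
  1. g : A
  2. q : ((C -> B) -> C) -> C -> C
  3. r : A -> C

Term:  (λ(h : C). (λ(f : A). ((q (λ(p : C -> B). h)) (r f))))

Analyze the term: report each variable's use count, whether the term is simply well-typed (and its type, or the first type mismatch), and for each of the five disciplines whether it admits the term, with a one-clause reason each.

counts: g: 0×; q: 1×; r: 1×; h (λ-bound): 1×; f (λ-bound): 1×; p (λ-bound): 0×
use order (left to right): q, h, r, f
typing: ✓ — C -> A -> C
ordered: ✗ — g, p left unused
linear: ✗ — g, p left unused
affine: ✓ — g, q, r, h, f, p: no repeats, contraction unneeded
relevant: ✗ — g, p left unused
unrestricted: ✓ — type-checks (C -> A -> C) and nothing is barred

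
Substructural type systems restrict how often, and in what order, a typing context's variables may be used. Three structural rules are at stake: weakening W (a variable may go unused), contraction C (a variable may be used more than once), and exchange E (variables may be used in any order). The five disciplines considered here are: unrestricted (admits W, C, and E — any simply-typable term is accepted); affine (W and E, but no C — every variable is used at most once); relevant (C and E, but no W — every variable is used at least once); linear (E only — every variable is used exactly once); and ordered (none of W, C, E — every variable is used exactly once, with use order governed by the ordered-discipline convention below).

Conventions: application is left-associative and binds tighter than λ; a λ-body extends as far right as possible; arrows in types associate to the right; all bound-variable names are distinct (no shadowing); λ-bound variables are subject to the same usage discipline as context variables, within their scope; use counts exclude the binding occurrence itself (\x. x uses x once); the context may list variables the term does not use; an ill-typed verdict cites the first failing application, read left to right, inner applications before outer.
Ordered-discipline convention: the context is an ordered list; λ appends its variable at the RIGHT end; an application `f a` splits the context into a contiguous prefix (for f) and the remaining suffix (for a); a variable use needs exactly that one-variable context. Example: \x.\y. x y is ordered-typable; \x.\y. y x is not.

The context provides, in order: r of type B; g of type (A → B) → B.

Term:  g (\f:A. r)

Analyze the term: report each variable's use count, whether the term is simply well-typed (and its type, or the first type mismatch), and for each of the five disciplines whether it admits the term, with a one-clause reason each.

counts: r=1, g=1, f [bound]=0
left-to-right use order: g, r
typing: ✓ — B
ordered: ✗ — unused: f — weakening required
linear: ✗ — unused: f — weakening required
affine: ✓ — r, g, f: no repeats, contraction unneeded
relevant: ✗ — unused: f — weakening required
unrestricted: ✓ — simply typable at B; W, C, E all held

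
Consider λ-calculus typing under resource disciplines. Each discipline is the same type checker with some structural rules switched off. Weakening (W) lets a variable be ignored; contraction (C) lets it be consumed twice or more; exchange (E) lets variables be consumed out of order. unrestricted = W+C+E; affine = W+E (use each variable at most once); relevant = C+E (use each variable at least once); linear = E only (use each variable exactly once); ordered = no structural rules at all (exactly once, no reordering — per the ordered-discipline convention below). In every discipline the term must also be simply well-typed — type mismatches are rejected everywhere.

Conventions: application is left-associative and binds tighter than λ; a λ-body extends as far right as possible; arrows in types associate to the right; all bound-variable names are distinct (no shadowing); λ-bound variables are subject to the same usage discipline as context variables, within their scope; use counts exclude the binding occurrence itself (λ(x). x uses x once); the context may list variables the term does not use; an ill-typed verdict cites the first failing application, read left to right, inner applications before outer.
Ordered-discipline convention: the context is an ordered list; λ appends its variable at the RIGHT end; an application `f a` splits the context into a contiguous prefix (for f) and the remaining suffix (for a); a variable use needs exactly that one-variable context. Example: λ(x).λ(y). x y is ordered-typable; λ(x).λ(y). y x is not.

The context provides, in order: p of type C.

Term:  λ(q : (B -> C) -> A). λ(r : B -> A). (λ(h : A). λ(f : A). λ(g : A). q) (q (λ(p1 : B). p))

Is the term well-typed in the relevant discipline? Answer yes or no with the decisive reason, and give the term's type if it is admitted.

no — unused: r, h, f, g, p1 — weakening required
use counts: p ×1, q [bound] ×2, r [bound] ×0, h [bound] ×0, f [bound] ×0, g [bound] ×0, p1 [bound] ×0
left-to-right use order: q, q, p
typing: the term checks, with type ((B -> C) -> A) -> (B -> A) -> A -> A -> (B -> C) -> A
all disciplines: ordered ✗ · linear ✗ · affine ✗ · relevant ✗ · unrestricted ✓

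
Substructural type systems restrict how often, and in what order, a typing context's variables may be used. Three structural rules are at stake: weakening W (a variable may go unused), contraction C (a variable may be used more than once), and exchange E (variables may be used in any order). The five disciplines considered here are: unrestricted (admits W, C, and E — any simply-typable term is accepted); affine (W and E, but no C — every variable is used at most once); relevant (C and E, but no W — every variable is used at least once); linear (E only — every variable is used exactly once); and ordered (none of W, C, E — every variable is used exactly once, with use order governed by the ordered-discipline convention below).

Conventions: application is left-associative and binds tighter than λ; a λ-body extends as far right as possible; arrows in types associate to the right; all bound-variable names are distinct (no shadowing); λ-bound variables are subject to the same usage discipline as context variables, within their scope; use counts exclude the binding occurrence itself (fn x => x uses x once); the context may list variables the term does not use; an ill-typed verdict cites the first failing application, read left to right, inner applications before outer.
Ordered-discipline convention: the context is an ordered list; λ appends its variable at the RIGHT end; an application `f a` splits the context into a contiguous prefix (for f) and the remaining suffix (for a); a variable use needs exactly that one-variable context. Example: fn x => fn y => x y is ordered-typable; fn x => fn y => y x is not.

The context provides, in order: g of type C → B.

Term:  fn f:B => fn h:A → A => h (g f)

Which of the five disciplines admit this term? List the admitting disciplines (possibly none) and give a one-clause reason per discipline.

admitted by: none
use counts: g ×1, f (λ-bound) ×1, h (λ-bound) ×1
use order (left to right): h, g, f
typing: ill-typed: an application expects C but receives B
ordered: ✗ — not simply typable
linear: ✗ — fails simple typing
affine: ✗ — a type mismatch blocks all five
relevant: ✗ — the type mismatch rejects it
unrestricted: ✗ — not simply typable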